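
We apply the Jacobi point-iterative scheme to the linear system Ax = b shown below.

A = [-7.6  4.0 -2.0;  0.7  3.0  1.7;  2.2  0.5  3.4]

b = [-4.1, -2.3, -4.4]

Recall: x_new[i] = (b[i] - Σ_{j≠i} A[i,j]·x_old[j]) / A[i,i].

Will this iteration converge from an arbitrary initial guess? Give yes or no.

yes

Let D = diag(-7.6, 3, 3.4); L, U the strict triangles.
T_J = -D⁻¹(L+U): T[0,2] = -(-2)/(-7.6) = -0.2632; T[0,0] = 0.
  T[0,:] = [+0.0000, +0.5263, -0.2632]
  T[1,:] = [-0.2333, +0.0000, -0.5667]
  T[2,:] = [-0.6471, -0.1471, +0.0000]
|eigenvalues of T|: 0.6450, 0.5340, 0.5340.
spectral radius ρ = 0.6450; 0.6450 < 1 ⇒ converges.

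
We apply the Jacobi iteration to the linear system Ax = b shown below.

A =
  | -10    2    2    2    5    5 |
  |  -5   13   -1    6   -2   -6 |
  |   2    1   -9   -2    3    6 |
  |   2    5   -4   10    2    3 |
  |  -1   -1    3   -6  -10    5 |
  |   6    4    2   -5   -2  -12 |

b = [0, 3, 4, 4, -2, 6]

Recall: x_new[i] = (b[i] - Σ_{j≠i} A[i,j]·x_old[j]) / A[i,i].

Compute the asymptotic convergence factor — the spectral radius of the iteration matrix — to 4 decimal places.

1.2140

Diagonal D = diag(-10, 13, -9, 10, -10, -12); L, U strict lower/upper.
Jacobi: T = -D⁻¹(L+U), T[5,4] = -(-2)/(-12) = -0.1667; T[5,5] = 0.
  T[0,:] = [+0.0000 +0.2000 +0.2000 +0.2000 +0.5000 +0.5000]
  T[1,:] = [+0.3846 +0.0000 +0.0769 -0.4615 +0.1538 +0.4615]
  T[2,:] = [+0.2222 +0.1111 +0.0000 -0.2222 +0.3333 +0.6667]
  T[3,:] = [-0.2000 -0.5000 +0.4000 +0.0000 -0.2000 -0.3000]
  T[4,:] = [-0.1000 -0.1000 +0.3000 -0.6000 +0.0000 +0.5000]
  T[5,:] = [+0.5000 +0.3333 +0.1667 -0.4167 -0.1667 +0.0000]
|λ(T)| sorted: 1.2140, 0.7104, 0.3807, 0.3807, 0.3442, 0.1023.
ρ = 1.2140; 1.2140 > 1 ⇒ diverges.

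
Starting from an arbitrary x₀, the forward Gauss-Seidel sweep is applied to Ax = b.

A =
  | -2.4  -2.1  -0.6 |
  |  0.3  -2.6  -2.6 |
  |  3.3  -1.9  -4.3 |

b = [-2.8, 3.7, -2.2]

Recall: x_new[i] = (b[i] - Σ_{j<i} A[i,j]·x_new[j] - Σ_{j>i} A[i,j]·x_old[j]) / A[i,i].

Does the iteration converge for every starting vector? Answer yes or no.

yes

Let D = diag(-2.4, -2.6, -4.3); L, U the strict triangles.
GS T = -(D+L)⁻¹U: row 0 first, T[0,2] = -(-0.6)/(-2.4) = -0.2500; later rows by forward substitution.
  T[0,:] = [+0.0000  -0.8750  -0.2500]
  T[1,:] = [+0.0000  -0.1010  -1.0288]
  T[2,:] = [+0.0000  -0.6269  +0.2627]
|roots of det(T-λI)|: 0.9043, 0.7425, 0.0000.
ρ(T) = max|λ| = 0.9043; 0.9043 < 1: convergent.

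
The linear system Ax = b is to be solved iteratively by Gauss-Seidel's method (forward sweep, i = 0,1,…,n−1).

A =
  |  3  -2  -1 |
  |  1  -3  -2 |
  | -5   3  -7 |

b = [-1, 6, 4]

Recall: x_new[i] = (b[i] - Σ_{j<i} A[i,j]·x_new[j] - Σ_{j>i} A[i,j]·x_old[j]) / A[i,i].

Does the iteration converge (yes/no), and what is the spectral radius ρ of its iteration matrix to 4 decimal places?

Diagonal D = diag(3, -3, -7); L, U strict lower/upper.
Gauss-Seidel: T = -(D+L)⁻¹U, row 0 first, T[0,1] = -(-2)/(3) = +0.6667; later rows by forward substitution.
  T[0,:] = [+0.0000 +0.6667 +0.3333]
  T[1,:] = [+0.0000 +0.2222 -0.5556]
  T[2,:] = [+0.0000 -0.3810 -0.4762]
moduli |λ_i(T)| = 0.7046, 0.4506, 0.0000.
spectral radius ρ = 0.7046; 0.7046 < 1 ⇒ converges.

yes, ρ = 0.7046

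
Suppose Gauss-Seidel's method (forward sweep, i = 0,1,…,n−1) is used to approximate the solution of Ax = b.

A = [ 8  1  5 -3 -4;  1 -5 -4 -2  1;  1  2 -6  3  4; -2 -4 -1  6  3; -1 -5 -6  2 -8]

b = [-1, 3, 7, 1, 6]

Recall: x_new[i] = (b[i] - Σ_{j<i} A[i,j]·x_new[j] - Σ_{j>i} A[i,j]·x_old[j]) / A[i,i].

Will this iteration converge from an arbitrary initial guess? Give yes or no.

no

Diagonal D = diag(8, -5, -6, 6, -8); L, U strict lower/upper.
T_GS = -(D+L)⁻¹U: row 0 first, T[0,4] = -(-4)/(8) = +0.5000; later rows by forward substitution.
  T[0,:] = [+0.0000, -0.1250, -0.6250, +0.3750, +0.5000]
  T[1,:] = [+0.0000, -0.0250, -0.9250, -0.3250, +0.3000]
  T[2,:] = [+0.0000, -0.0292, -0.4125, +0.4542, +0.8500]
  T[3,:] = [+0.0000, -0.0632, -0.8937, -0.0160, +0.0083]
  T[4,:] = [+0.0000, +0.0373, +0.7422, -0.1884, -0.8854]
|λ(T)| sorted: 1.3346, 0.3625, 0.3625, 0.0178, 0.0000.
spectral radius ρ = 1.3346; 1.3346 > 1 ⇒ diverges.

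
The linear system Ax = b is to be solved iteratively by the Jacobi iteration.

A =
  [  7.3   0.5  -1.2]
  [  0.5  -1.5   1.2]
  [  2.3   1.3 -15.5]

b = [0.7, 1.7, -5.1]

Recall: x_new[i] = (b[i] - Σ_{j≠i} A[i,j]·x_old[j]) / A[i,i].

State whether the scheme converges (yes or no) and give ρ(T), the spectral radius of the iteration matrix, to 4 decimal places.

Let D = diag(7.3, -1.5, -15.5); L, U the strict triangles.
T_J = -D⁻¹(L+U): T[1,0] = -(0.5)/(-1.5) = +0.3333; T[1,1] = 0.
  T[0,:] = [+0.0000, -0.0685, +0.1644]
  T[1,:] = [+0.3333, +0.0000, +0.8000]
  T[2,:] = [+0.1484, +0.0839, +0.0000]
|eigenvalues of T|: 0.2847, 0.2310, 0.0538.
spectral radius ρ = 0.2847; 0.2847 < 1 ⇒ converges.

yes, ρ = 0.2847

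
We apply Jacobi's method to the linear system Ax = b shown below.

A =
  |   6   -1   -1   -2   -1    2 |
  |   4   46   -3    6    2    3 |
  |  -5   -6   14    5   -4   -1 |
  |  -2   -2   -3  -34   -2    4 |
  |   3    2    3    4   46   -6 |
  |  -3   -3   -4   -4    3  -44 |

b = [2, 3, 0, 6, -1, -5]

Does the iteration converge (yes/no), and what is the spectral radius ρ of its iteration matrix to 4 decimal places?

yes, ρ = 0.3452

A = D + L + U where D = diag(6, 46, 14, -34, 46, -44).
Jacobi: T = -D⁻¹(L+U), T[0,4] = -(-1)/(6) = +0.1667; T[0,0] = 0.
  T[0,:] = [+0.0000, +0.1667, +0.1667, +0.3333, +0.1667, -0.3333]
  T[1,:] = [-0.0870, +0.0000, +0.0652, -0.1304, -0.0435, -0.0652]
  T[2,:] = [+0.3571, +0.4286, +0.0000, -0.3571, +0.2857, +0.0714]
  T[3,:] = [-0.0588, -0.0588, -0.0882, +0.0000, -0.0588, +0.1176]
  T[4,:] = [-0.0652, -0.0435, -0.0652, -0.0870, +0.0000, +0.1304]
  T[5,:] = [-0.0682, -0.0682, -0.0909, -0.0909, +0.0682, +0.0000]
moduli |λ_i(T)| = 0.3452, 0.2581, 0.1865, 0.1565, 0.1565, 0.0757.
ρ = 0.3452; 0.3452 < 1 ⇒ converges.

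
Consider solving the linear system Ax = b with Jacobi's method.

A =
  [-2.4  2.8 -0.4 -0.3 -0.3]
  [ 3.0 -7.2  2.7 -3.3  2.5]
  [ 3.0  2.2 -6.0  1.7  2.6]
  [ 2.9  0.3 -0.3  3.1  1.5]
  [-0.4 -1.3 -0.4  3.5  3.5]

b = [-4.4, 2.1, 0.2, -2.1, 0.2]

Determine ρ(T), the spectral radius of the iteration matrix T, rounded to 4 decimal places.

Split A = D + L + U, D = diag(-2.4, -7.2, -6, 3.1, 3.5).
Jacobi T = -D⁻¹(L+U): T[0,2] = -(-0.4)/(-2.4) = -0.1667; T[0,0] = 0.
  T[0,:] = [+0.0000, +1.1667, -0.1667, -0.1250, -0.1250]
  T[1,:] = [+0.4167, +0.0000, +0.3750, -0.4583, +0.3472]
  T[2,:] = [+0.5000, +0.3667, +0.0000, +0.2833, +0.4333]
  T[3,:] = [-0.9355, -0.0968, +0.0968, +0.0000, -0.4839]
  T[4,:] = [+0.1143, +0.3714, +0.1143, -1.0000, +0.0000]
eigenvalue magnitudes: 1.3654, 0.8686, 0.8686, 0.2131, 0.2131.
ρ(T) = max|λ| = 1.3654; 1.3654 > 1, so it fails to converge.

1.3654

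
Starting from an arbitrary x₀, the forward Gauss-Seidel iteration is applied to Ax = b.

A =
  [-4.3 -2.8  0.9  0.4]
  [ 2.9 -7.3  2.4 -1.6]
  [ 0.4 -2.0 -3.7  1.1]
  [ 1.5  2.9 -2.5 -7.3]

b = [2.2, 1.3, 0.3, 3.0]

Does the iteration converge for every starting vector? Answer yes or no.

yes

Write A = D+L+U with D = diag(-4.3, -7.3, -3.7, -7.3).
Gauss-Seidel: T = -(D+L)⁻¹U, row 0 first, T[0,2] = -(0.9)/(-4.3) = +0.2093; later rows by forward substitution.
  T[0,:] = [+0.0000  -0.6512  +0.2093  +0.0930]
  T[1,:] = [+0.0000  -0.2587  +0.4119  -0.1822]
  T[2,:] = [+0.0000  +0.0694  -0.2000  +0.4059]
  T[3,:] = [+0.0000  -0.2603  +0.2751  -0.1923]
|roots of det(T-λI)|: 0.7395, 0.1330, 0.1330, 0.0000.
spectral radius ρ = 0.7395; 0.7395 < 1 ⇒ converges.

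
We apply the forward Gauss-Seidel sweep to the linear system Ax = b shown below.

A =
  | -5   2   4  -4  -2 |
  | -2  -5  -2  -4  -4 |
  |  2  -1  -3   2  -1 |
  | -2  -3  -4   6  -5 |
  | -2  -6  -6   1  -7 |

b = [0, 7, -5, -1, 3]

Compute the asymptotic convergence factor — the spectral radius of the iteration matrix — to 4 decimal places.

1.1364

Diagonal D = diag(-5, -5, -3, 6, -7); L, U strict lower/upper.
T_GS = -(D+L)⁻¹U: row 0 first, T[0,1] = -(2)/(-5) = +0.4000; later rows by forward substitution.
  T[0,:] = [+0.0000  +0.4000  +0.8000  -0.8000  -0.4000]
  T[1,:] = [+0.0000  -0.1600  -0.7200  -0.4800  -0.6400]
  T[2,:] = [+0.0000  +0.3200  +0.7733  +0.2933  -0.3867]
  T[3,:] = [+0.0000  +0.2667  +0.4222  -0.3111  +0.1222]
  T[4,:] = [+0.0000  -0.2133  -0.2140  +0.3441  +1.0117]
moduli |λ_i(T)| = 1.1364, 0.5403, 0.4539, 0.0911, 0.0000.
ρ = 1.1364; 1.1364 > 1, so it fails to converge.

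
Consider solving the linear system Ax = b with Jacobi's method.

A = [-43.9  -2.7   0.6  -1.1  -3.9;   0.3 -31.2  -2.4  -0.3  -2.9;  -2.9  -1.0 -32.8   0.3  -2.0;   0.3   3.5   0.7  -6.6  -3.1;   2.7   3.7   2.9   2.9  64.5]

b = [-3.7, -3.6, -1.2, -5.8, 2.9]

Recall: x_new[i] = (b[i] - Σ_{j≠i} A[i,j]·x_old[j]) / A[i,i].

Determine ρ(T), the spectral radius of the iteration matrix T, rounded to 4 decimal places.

0.1792

Let D = diag(-43.9, -31.2, -32.8, -6.6, 64.5); L, U the strict triangles.
Jacobi T = -D⁻¹(L+U): T[1,3] = -(-0.3)/(-31.2) = -0.0096; T[1,1] = 0.
  T[0,:] = [+0.0000 -0.0615 +0.0137 -0.0251 -0.0888]
  T[1,:] = [+0.0096 +0.0000 -0.0769 -0.0096 -0.0929]
  T[2,:] = [-0.0884 -0.0305 +0.0000 +0.0091 -0.0610]
  T[3,:] = [+0.0455 +0.5303 +0.1061 +0.0000 -0.4697]
  T[4,:] = [-0.0419 -0.0574 -0.0450 -0.0450 +0.0000]
eigenvalue magnitudes: 0.1792, 0.1488, 0.1488, 0.0899, 0.0899.
spectral radius ρ = 0.1792; 0.1792 < 1, so it converges for any x₀.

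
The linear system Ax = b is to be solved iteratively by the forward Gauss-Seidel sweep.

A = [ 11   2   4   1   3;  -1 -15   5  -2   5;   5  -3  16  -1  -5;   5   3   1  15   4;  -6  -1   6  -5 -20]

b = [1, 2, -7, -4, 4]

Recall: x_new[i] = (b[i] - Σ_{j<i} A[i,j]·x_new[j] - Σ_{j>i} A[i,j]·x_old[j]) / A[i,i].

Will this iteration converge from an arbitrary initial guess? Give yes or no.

yes

Write A = D+L+U with D = diag(11, -15, 16, 15, -20).
Gauss-Seidel: T = -(D+L)⁻¹U, row 0 first, T[0,1] = -(2)/(11) = -0.1818; later rows by forward substitution.
  T[0,:] = [+0.0000 -0.1818 -0.3636 -0.0909 -0.2727]
  T[1,:] = [+0.0000 +0.0121 +0.3576 -0.1273 +0.3515]
  T[2,:] = [+0.0000 +0.0591 +0.1807 +0.0670 +0.4636]
  T[3,:] = [+0.0000 +0.0542 +0.0377 +0.0513 -0.2770]
  T[4,:] = [+0.0000 +0.0581 +0.1360 +0.0409 +0.2726]
eigenvalue magnitudes: 0.5558, 0.1199, 0.1199, 0.0379, 0.0000.
ρ = 0.5558; 0.5558 < 1 ⇒ converges.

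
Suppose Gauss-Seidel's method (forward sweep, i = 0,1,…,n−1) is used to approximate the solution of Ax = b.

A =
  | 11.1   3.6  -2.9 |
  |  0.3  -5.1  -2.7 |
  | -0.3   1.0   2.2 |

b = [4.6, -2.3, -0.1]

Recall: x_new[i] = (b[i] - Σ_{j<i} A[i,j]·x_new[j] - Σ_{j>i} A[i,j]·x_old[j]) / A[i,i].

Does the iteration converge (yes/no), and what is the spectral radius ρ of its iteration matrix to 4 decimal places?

Diagonal D = diag(11.1, -5.1, 2.2); L, U strict lower/upper.
GS T = -(D+L)⁻¹U: row 0 first, T[0,1] = -(3.6)/(11.1) = -0.3243; later rows by forward substitution.
  T[0,:] = [+0.0000, -0.3243, +0.2613]
  T[1,:] = [+0.0000, -0.0191, -0.5140]
  T[2,:] = [+0.0000, -0.0356, +0.2693]
eigenvalue magnitudes: 0.3227, 0.0725, 0.0000.
spectral radius ρ = 0.3227; 0.3227 < 1, so it converges for any x₀.

yes, ρ = 0.3227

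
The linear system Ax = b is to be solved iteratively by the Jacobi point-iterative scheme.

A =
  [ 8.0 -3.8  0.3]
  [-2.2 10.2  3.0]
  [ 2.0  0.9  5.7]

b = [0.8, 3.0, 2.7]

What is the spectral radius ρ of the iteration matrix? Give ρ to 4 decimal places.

0.5105

A = D + L + U where D = diag(8, 10.2, 5.7).
Jacobi: T = -D⁻¹(L+U), T[2,0] = -(2)/(5.7) = -0.3509; T[2,2] = 0.
  T[0,:] = [+0.0000, +0.4750, -0.0375]
  T[1,:] = [+0.2157, +0.0000, -0.2941]
  T[2,:] = [-0.3509, -0.1579, +0.0000]
|roots of det(T-λI)|: 0.5105, 0.3139, 0.3139.
spectral radius ρ = 0.5105; 0.5105 < 1, so it converges for any x₀.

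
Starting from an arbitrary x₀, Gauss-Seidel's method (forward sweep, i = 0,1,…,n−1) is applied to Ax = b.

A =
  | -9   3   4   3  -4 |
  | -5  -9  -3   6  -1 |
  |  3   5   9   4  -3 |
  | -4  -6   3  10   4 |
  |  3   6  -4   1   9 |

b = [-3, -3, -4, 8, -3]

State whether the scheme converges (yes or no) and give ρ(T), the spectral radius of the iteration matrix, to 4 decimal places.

Diagonal D = diag(-9, -9, 9, 10, 9); L, U strict lower/upper.
T_GS = -(D+L)⁻¹U: row 0 first, T[0,2] = -(4)/(-9) = +0.4444; later rows by forward substitution.
  T[0,:] = [+0.0000, +0.3333, +0.4444, +0.3333, -0.4444]
  T[1,:] = [+0.0000, -0.1852, -0.5802, +0.4815, +0.1358]
  T[2,:] = [+0.0000, -0.0082, +0.1742, -0.8230, +0.4060]
  T[3,:] = [+0.0000, +0.0247, -0.2226, +0.6691, -0.6181]
  T[4,:] = [+0.0000, +0.0059, +0.3408, -0.8722, +0.3068]
eigenvalue magnitudes: 1.5015, 0.2256, 0.2256, 0.0861, 0.0000.
spectral radius ρ = 1.5015; 1.5015 > 1 ⇒ diverges.

no, ρ = 1.5015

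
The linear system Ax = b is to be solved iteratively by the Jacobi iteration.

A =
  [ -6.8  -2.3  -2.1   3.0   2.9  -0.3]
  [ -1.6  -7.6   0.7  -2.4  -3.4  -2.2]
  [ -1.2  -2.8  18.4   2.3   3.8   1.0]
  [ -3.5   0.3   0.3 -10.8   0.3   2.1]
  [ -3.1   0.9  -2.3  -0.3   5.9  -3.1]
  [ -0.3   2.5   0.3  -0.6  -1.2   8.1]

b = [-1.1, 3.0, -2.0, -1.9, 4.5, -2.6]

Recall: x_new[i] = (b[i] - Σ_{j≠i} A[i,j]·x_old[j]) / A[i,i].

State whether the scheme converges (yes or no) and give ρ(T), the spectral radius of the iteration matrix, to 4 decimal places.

yes, ρ = 0.7950

Write A = D+L+U with D = diag(-6.8, -7.6, 18.4, -10.8, 5.9, 8.1).
T_J = -D⁻¹(L+U): T[3,5] = -(2.1)/(-10.8) = +0.1944; T[3,3] = 0.
  T[0,:] = [+0.0000, -0.3382, -0.3088, +0.4412, +0.4265, -0.0441]
  T[1,:] = [-0.2105, +0.0000, +0.0921, -0.3158, -0.4474, -0.2895]
  T[2,:] = [+0.0652, +0.1522, +0.0000, -0.1250, -0.2065, -0.0543]
  T[3,:] = [-0.3241, +0.0278, +0.0278, +0.0000, +0.0278, +0.1944]
  T[4,:] = [+0.5254, -0.1525, +0.3898, +0.0508, +0.0000, +0.5254]
  T[5,:] = [+0.0370, -0.3086, -0.0370, +0.0741, +0.1481, +0.0000]
|λ(T)| sorted: 0.7950, 0.3275, 0.3275, 0.2114, 0.2114, 0.1812.
ρ = 0.7950; 0.7950 < 1, so it converges for any x₀.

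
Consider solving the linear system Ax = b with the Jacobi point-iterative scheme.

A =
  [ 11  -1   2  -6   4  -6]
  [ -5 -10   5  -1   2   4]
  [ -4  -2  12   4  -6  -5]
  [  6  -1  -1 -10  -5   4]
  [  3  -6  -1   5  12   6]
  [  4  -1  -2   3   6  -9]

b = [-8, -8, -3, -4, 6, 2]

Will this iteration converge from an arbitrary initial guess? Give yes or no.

A = D + L + U where D = diag(11, -10, 12, -10, 12, -9).
T_J = -D⁻¹(L+U): T[5,2] = -(-2)/(-9) = -0.2222; T[5,5] = 0.
  T[0,:] = [+0.0000, +0.0909, -0.1818, +0.5455, -0.3636, +0.5455]
  T[1,:] = [-0.5000, +0.0000, +0.5000, -0.1000, +0.2000, +0.4000]
  T[2,:] = [+0.3333, +0.1667, +0.0000, -0.3333, +0.5000, +0.4167]
  T[3,:] = [+0.6000, -0.1000, -0.1000, +0.0000, -0.5000, +0.4000]
  T[4,:] = [-0.2500, +0.5000, +0.0833, -0.4167, +0.0000, -0.5000]
  T[5,:] = [+0.4444, -0.1111, -0.2222, +0.3333, +0.6667, +0.0000]
moduli |λ_i(T)| = 1.1976, 0.7583, 0.7583, 0.4530, 0.4530, 0.4319.
spectral radius ρ = 1.1976; 1.1976 > 1: divergent.

no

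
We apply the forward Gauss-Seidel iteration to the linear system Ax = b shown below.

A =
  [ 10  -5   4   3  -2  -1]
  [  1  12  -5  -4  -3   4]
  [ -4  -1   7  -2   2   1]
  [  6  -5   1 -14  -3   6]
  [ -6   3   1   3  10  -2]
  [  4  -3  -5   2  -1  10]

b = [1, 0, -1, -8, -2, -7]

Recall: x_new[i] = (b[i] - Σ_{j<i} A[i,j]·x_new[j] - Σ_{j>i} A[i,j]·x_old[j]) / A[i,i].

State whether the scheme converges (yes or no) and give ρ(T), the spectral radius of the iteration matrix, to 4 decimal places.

yes, ρ = 0.9491

A = D + L + U where D = diag(10, 12, 7, -14, 10, 10).
GS T = -(D+L)⁻¹U: row 0 first, T[0,2] = -(4)/(10) = -0.4000; later rows by forward substitution.
  T[0,:] = [+0.0000, +0.5000, -0.4000, -0.3000, +0.2000, +0.1000]
  T[1,:] = [+0.0000, -0.0417, +0.4500, +0.3583, +0.2333, -0.3417]
  T[2,:] = [+0.0000, +0.2798, -0.1643, +0.1655, -0.1381, -0.1345]
  T[3,:] = [+0.0000, +0.2491, -0.3439, -0.2447, -0.2218, +0.5838]
  T[4,:] = [+0.0000, +0.2098, -0.2554, -0.2306, +0.1303, +0.2008]
  T[5,:] = [+0.0000, -0.1015, +0.2561, +0.3361, -0.0217, -0.3065]
|eigenvalues of T|: 0.9491, 0.3079, 0.2954, 0.2954, 0.0400, 0.0000.
spectral radius ρ = 0.9491; 0.9491 < 1, so it converges for any x₀.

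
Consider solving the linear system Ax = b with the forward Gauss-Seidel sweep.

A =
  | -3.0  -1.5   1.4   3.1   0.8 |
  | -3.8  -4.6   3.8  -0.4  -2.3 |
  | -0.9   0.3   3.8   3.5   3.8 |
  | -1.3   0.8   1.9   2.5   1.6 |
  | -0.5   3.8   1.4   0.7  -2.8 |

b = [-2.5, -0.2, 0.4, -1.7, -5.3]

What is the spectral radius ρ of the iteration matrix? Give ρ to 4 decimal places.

1.1918

Diagonal D = diag(-3, -4.6, 3.8, 2.5, -2.8); L, U strict lower/upper.
Gauss-Seidel: T = -(D+L)⁻¹U, row 0 first, T[0,2] = -(1.4)/(-3) = +0.4667; later rows by forward substitution.
  T[0,:] = [+0.0000 -0.5000 +0.4667 +1.0333 +0.2667]
  T[1,:] = [+0.0000 +0.4130 +0.4406 -0.9406 -0.7203]
  T[2,:] = [+0.0000 -0.1510 +0.0757 -0.6021 -0.8800]
  T[3,:] = [+0.0000 -0.2774 +0.0441 +1.2959 +0.3979]
  T[4,:] = [+0.0000 +0.5050 +0.5635 -1.4381 -1.3657]
moduli |λ_i(T)| = 1.1918, 0.5843, 0.5843, 0.1068, 0.0000.
ρ(T) = max|λ| = 1.1918; 1.1918 > 1: divergent.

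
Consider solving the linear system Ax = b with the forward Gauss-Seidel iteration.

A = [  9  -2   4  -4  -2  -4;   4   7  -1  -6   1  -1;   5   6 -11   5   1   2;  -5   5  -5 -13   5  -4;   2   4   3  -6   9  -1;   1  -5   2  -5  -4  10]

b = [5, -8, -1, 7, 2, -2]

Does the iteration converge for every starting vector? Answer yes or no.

Diagonal D = diag(9, 7, -11, -13, 9, 10); L, U strict lower/upper.
Gauss-Seidel: T = -(D+L)⁻¹U, row 0 first, T[0,2] = -(4)/(9) = -0.4444; later rows by forward substitution.
  T[0,:] = [+0.0000 +0.2222 -0.4444 +0.4444 +0.2222 +0.4444]
  T[1,:] = [+0.0000 -0.1270 +0.3968 +0.6032 -0.2698 -0.1111]
  T[2,:] = [+0.0000 +0.0317 +0.0144 +0.9856 +0.0447 +0.3232]
  T[3,:] = [+0.0000 -0.1465 +0.3180 -0.3180 +0.1782 -0.6457]
  T[4,:] = [+0.0000 -0.1012 +0.1296 -0.9074 +0.1744 -0.4765]
  T[5,:] = [+0.0000 -0.2058 +0.4508 -0.4619 -0.0072 -0.6781]
|λ(T)| sorted: 1.3905, 0.4081, 0.4081, 0.0452, 0.0059, 0.0000.
ρ(T) = max|λ| = 1.3905; 1.3905 > 1, so it fails to converge.

no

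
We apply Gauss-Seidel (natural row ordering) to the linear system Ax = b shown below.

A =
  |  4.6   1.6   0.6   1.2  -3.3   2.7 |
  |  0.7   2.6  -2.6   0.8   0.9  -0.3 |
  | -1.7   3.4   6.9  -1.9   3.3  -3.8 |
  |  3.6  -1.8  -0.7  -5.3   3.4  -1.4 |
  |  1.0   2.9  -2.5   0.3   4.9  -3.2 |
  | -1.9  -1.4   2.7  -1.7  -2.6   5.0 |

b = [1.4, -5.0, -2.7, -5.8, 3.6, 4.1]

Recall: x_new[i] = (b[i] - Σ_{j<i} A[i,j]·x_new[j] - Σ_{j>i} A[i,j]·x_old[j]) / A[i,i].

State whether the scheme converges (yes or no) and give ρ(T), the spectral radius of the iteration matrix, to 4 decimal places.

A = D + L + U where D = diag(4.6, 2.6, 6.9, -5.3, 4.9, 5).
Gauss-Seidel: T = -(D+L)⁻¹U, row 0 first, T[0,1] = -(1.6)/(4.6) = -0.3478; later rows by forward substitution.
  T[0,:] = [+0.0000, -0.3478, -0.1304, -0.2609, +0.7174, -0.5870]
  T[1,:] = [+0.0000, +0.0936, +1.0351, -0.2375, -0.5393, +0.2734]
  T[2,:] = [+0.0000, -0.1318, -0.5422, +0.3281, -0.0358, +0.2714]
  T[3,:] = [+0.0000, -0.2507, -0.3685, -0.1399, +1.3167, -0.7915]
  T[4,:] = [+0.0000, -0.0364, -0.8401, +0.3697, +0.0739, +0.7980]
  T[5,:] = [+0.0000, -0.1389, -0.0291, -0.1981, +0.6270, -0.1472]
|eigenvalues of T|: 1.4623, 0.5795, 0.3545, 0.3545, 0.1431, 0.0000.
ρ = 1.4623; 1.4623 > 1, so it fails to converge.

no, ρ = 1.4623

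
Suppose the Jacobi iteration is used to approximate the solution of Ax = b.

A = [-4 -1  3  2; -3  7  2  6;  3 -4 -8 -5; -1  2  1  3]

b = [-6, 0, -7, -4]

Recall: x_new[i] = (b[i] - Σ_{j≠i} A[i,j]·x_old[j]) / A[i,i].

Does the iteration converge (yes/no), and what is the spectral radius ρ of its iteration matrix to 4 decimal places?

Let D = diag(-4, 7, -8, 3); L, U the strict triangles.
Jacobi T = -D⁻¹(L+U): T[2,3] = -(-5)/(-8) = -0.6250; T[2,2] = 0.
  T[0,:] = [+0.0000, -0.2500, +0.7500, +0.5000]
  T[1,:] = [+0.4286, +0.0000, -0.2857, -0.8571]
  T[2,:] = [+0.3750, -0.5000, +0.0000, -0.6250]
  T[3,:] = [+0.3333, -0.6667, -0.3333, +0.0000]
|λ(T)| sorted: 1.3527, 0.7225, 0.3334, 0.3334.
ρ = 1.3527; 1.3527 > 1: divergent.

no, ρ = 1.3527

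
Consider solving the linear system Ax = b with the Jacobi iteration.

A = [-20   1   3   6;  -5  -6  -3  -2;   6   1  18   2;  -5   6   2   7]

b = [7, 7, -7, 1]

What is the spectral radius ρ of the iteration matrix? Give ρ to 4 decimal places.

0.7892

Let D = diag(-20, -6, 18, 7); L, U the strict triangles.
Jacobi T = -D⁻¹(L+U): T[2,1] = -(1)/(18) = -0.0556; T[2,2] = 0.
  T[0,:] = [+0.0000  +0.0500  +0.1500  +0.3000]
  T[1,:] = [-0.8333  +0.0000  -0.5000  -0.3333]
  T[2,:] = [-0.3333  -0.0556  +0.0000  -0.1111]
  T[3,:] = [+0.7143  -0.8571  -0.2857  +0.0000]
|eigenvalues of T|: 0.7892, 0.5737, 0.5737, 0.1798.
ρ = 0.7892; 0.7892 < 1, so it converges for any x₀.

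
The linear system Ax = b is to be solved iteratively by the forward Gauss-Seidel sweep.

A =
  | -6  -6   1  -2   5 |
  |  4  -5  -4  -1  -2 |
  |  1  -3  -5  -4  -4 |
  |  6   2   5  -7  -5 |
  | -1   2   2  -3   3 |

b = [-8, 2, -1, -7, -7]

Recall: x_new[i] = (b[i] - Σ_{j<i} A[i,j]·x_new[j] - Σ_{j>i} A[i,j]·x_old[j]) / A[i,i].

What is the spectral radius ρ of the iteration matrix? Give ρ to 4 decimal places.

1.6012

Write A = D+L+U with D = diag(-6, -5, -5, -7, 3).
GS T = -(D+L)⁻¹U: row 0 first, T[0,1] = -(-6)/(-6) = -1.0000; later rows by forward substitution.
  T[0,:] = [+0.0000  -1.0000  +0.1667  -0.3333  +0.8333]
  T[1,:] = [+0.0000  -0.8000  -0.6667  -0.4667  +0.2667]
  T[2,:] = [+0.0000  +0.2800  +0.4333  -0.5867  -0.7933]
  T[3,:] = [+0.0000  -0.8857  +0.2619  -0.8381  -0.4905]
  T[4,:] = [+0.0000  -0.8724  +0.4730  -0.2470  +0.1384]
|eigenvalues of T|: 1.6012, 1.0114, 1.0114, 0.0930, 0.0000.
ρ(T) = max|λ| = 1.6012; 1.6012 > 1 ⇒ diverges.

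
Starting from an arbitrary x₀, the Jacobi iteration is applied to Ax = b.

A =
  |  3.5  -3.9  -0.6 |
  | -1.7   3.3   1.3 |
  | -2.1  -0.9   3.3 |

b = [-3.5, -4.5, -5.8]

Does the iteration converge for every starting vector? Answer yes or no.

Let D = diag(3.5, 3.3, 3.3); L, U the strict triangles.
Jacobi T = -D⁻¹(L+U): T[2,1] = -(-0.9)/(3.3) = +0.2727; T[2,2] = 0.
  T[0,:] = [+0.0000 +1.1143 +0.1714]
  T[1,:] = [+0.5152 +0.0000 -0.3939]
  T[2,:] = [+0.6364 +0.2727 +0.0000]
|λ(T)| sorted: 0.9231, 0.5258, 0.5258.
spectral radius ρ = 0.9231; 0.9231 < 1 ⇒ converges.

yes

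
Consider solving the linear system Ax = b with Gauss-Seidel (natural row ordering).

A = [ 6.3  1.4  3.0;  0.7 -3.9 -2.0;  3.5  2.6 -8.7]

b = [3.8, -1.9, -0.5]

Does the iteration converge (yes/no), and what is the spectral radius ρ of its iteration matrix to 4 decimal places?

Write A = D+L+U with D = diag(6.3, -3.9, -8.7).
Gauss-Seidel: T = -(D+L)⁻¹U, row 0 first, T[0,2] = -(3)/(6.3) = -0.4762; later rows by forward substitution.
  T[0,:] = [+0.0000 -0.2222 -0.4762]
  T[1,:] = [+0.0000 -0.0399 -0.5983]
  T[2,:] = [+0.0000 -0.1013 -0.3704]
moduli |λ_i(T)| = 0.5016, 0.0914, 0.0000.
spectral radius ρ = 0.5016; 0.5016 < 1, so it converges for any x₀.

yes, ρ = 0.5016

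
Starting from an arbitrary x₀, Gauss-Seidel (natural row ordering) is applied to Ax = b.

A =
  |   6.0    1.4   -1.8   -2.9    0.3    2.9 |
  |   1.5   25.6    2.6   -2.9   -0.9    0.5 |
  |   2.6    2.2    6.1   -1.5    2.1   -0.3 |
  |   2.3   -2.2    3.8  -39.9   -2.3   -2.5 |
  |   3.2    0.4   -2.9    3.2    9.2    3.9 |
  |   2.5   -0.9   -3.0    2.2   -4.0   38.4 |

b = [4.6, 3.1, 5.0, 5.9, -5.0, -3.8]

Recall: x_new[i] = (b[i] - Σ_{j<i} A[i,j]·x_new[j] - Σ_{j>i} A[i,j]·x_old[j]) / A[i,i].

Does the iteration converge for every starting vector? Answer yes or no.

A = D + L + U where D = diag(6, 25.6, 6.1, -39.9, 9.2, 38.4).
GS T = -(D+L)⁻¹U: row 0 first, T[0,4] = -(0.3)/(6) = -0.0500; later rows by forward substitution.
  T[0,:] = [+0.0000  -0.2333  +0.3000  +0.4833  -0.0500  -0.4833]
  T[1,:] = [+0.0000  +0.0137  -0.1191  +0.0850  +0.0381  +0.0088]
  T[2,:] = [+0.0000  +0.0945  -0.0849  +0.0092  -0.3367  +0.2520]
  T[3,:] = [+0.0000  -0.0052  +0.0158  +0.0241  -0.0947  -0.0670]
  T[4,:] = [+0.0000  +0.1122  -0.1314  -0.1773  -0.0575  -0.1534]
  T[5,:] = [+0.0000  +0.0349  -0.0435  -0.0486  -0.0227  +0.0392]
|λ(T)| sorted: 0.2824, 0.1674, 0.0877, 0.0473, 0.0473, 0.0000.
ρ = 0.2824; 0.2824 < 1, so it converges for any x₀.

yes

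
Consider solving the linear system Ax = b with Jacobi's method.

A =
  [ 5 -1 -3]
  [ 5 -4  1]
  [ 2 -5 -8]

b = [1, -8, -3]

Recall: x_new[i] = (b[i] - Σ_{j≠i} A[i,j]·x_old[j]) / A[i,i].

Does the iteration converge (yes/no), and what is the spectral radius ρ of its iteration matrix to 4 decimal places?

yes, ρ = 0.8748

Diagonal D = diag(5, -4, -8); L, U strict lower/upper.
Jacobi T = -D⁻¹(L+U): T[2,0] = -(2)/(-8) = +0.2500; T[2,2] = 0.
  T[0,:] = [+0.0000  +0.2000  +0.6000]
  T[1,:] = [+1.2500  +0.0000  +0.2500]
  T[2,:] = [+0.2500  -0.6250  +0.0000]
|λ(T)| sorted: 0.8748, 0.7222, 0.7222.
ρ = 0.8748; 0.8748 < 1 ⇒ converges.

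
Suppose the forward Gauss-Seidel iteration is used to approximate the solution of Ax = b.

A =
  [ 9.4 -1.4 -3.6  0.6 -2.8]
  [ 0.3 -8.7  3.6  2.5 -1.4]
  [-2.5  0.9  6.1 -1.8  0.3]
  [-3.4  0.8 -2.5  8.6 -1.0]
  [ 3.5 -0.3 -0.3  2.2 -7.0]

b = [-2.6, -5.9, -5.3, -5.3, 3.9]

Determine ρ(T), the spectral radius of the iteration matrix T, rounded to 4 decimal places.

0.5004

Diagonal D = diag(9.4, -8.7, 6.1, 8.6, -7); L, U strict lower/upper.
T_GS = -(D+L)⁻¹U: row 0 first, T[0,3] = -(0.6)/(9.4) = -0.0638; later rows by forward substitution.
  T[0,:] = [+0.0000, +0.1489, +0.3830, -0.0638, +0.2979]
  T[1,:] = [+0.0000, +0.0051, +0.4270, +0.2852, -0.1506]
  T[2,:] = [+0.0000, +0.0603, +0.0940, +0.2269, +0.0951]
  T[3,:] = [+0.0000, +0.0759, +0.1390, +0.0142, +0.2757]
  T[4,:] = [+0.0000, +0.0955, +0.2128, -0.0494, +0.2380]
|roots of det(T-λI)|: 0.5004, 0.1636, 0.1636, 0.0789, 0.0000.
ρ = 0.5004; 0.5004 < 1: convergent.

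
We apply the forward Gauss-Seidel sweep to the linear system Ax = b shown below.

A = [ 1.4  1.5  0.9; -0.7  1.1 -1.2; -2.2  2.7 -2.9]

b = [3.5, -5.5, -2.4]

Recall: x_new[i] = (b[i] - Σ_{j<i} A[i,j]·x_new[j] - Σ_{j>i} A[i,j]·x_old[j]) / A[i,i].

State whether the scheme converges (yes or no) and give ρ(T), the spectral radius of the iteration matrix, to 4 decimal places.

Let D = diag(1.4, 1.1, -2.9); L, U the strict triangles.
GS T = -(D+L)⁻¹U: row 0 first, T[0,1] = -(1.5)/(1.4) = -1.0714; later rows by forward substitution.
  T[0,:] = [+0.0000  -1.0714  -0.6429]
  T[1,:] = [+0.0000  -0.6818  +0.6818]
  T[2,:] = [+0.0000  +0.1780  +1.1225]
moduli |λ_i(T)| = 1.1874, 0.7467, 0.0000.
ρ(T) = max|λ| = 1.1874; 1.1874 > 1, so it fails to converge.

no, ρ = 1.1874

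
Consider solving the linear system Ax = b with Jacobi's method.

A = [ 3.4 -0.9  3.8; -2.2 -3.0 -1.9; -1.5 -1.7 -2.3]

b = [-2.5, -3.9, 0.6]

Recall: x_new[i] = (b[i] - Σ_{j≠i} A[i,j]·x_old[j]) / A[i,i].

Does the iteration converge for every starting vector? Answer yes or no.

Diagonal D = diag(3.4, -3, -2.3); L, U strict lower/upper.
Jacobi: T = -D⁻¹(L+U), T[0,1] = -(-0.9)/(3.4) = +0.2647; T[0,0] = 0.
  T[0,:] = [+0.0000, +0.2647, -1.1176]
  T[1,:] = [-0.7333, +0.0000, -0.6333]
  T[2,:] = [-0.6522, -0.7391, +0.0000]
moduli |λ_i(T)| = 1.1915, 0.6455, 0.6455.
spectral radius ρ = 1.1915; 1.1915 > 1, so it fails to converge.

no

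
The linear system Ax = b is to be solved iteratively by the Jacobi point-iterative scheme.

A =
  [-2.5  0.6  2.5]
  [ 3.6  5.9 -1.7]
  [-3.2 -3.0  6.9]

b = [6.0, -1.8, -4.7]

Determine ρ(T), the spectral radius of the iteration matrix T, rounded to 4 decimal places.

0.8473

Write A = D+L+U with D = diag(-2.5, 5.9, 6.9).
T_J = -D⁻¹(L+U): T[1,0] = -(3.6)/(5.9) = -0.6102; T[1,1] = 0.
  T[0,:] = [+0.0000  +0.2400  +1.0000]
  T[1,:] = [-0.6102  +0.0000  +0.2881]
  T[2,:] = [+0.4638  +0.4348  +0.0000]
|λ(T)| sorted: 0.8473, 0.5247, 0.5247.
ρ(T) = max|λ| = 0.8473; 0.8473 < 1 ⇒ converges.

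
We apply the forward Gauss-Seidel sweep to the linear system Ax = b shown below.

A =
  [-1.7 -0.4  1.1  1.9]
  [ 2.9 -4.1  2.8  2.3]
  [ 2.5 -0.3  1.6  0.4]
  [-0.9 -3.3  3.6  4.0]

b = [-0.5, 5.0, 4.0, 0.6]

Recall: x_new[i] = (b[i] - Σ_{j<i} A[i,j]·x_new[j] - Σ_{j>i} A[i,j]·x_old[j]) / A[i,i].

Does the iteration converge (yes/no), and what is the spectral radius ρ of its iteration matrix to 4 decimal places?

A = D + L + U where D = diag(-1.7, -4.1, 1.6, 4).
GS T = -(D+L)⁻¹U: row 0 first, T[0,3] = -(1.9)/(-1.7) = +1.1176; later rows by forward substitution.
  T[0,:] = [+0.0000  -0.2353  +0.6471  +1.1176]
  T[1,:] = [+0.0000  -0.1664  +1.1406  +1.3515]
  T[2,:] = [+0.0000  +0.3364  -0.7972  -1.7429]
  T[3,:] = [+0.0000  -0.4930  +1.8040  +2.9351]
moduli |λ_i(T)| = 1.4822, 0.4765, 0.0128, 0.0000.
ρ(T) = max|λ| = 1.4822; 1.4822 > 1: divergent.

no, ρ = 1.4822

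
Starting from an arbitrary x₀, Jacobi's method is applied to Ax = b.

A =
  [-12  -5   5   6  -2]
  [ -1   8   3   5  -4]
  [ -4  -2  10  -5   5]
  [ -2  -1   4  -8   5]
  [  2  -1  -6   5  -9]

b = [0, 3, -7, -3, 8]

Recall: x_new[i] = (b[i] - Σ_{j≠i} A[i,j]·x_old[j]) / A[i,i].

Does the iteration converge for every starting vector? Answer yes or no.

no

Write A = D+L+U with D = diag(-12, 8, 10, -8, -9).
Jacobi: T = -D⁻¹(L+U), T[3,4] = -(5)/(-8) = +0.6250; T[3,3] = 0.
  T[0,:] = [+0.0000 -0.4167 +0.4167 +0.5000 -0.1667]
  T[1,:] = [+0.1250 +0.0000 -0.3750 -0.6250 +0.5000]
  T[2,:] = [+0.4000 +0.2000 +0.0000 +0.5000 -0.5000]
  T[3,:] = [-0.2500 -0.1250 +0.5000 +0.0000 +0.6250]
  T[4,:] = [+0.2222 -0.1111 -0.6667 +0.5556 +0.0000]
|λ(T)| sorted: 1.1634, 0.6057, 0.6057, 0.4589, 0.4589.
spectral radius ρ = 1.1634; 1.1634 > 1, so it fails to converge.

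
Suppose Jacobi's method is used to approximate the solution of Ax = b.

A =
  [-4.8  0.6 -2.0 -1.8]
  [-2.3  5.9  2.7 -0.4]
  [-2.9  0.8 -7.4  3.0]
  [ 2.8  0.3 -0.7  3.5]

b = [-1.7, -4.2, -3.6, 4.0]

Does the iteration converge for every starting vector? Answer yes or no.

Split A = D + L + U, D = diag(-4.8, 5.9, -7.4, 3.5).
T_J = -D⁻¹(L+U): T[0,2] = -(-2)/(-4.8) = -0.4167; T[0,0] = 0.
  T[0,:] = [+0.0000, +0.1250, -0.4167, -0.3750]
  T[1,:] = [+0.3898, +0.0000, -0.4576, +0.0678]
  T[2,:] = [-0.3919, +0.1081, +0.0000, +0.4054]
  T[3,:] = [-0.8000, -0.0857, +0.2000, +0.0000]
|roots of det(T-λI)|: 0.8961, 0.5696, 0.2814, 0.2814.
spectral radius ρ = 0.8961; 0.8961 < 1 ⇒ converges.

yes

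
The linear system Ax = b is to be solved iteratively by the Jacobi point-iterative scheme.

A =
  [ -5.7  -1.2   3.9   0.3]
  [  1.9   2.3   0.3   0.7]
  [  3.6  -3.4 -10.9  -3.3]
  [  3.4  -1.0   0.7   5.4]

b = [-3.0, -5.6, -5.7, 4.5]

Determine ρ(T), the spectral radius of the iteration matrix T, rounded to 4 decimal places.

0.8361

Let D = diag(-5.7, 2.3, -10.9, 5.4); L, U the strict triangles.
Jacobi: T = -D⁻¹(L+U), T[2,3] = -(-3.3)/(-10.9) = -0.3028; T[2,2] = 0.
  T[0,:] = [+0.0000 -0.2105 +0.6842 +0.0526]
  T[1,:] = [-0.8261 +0.0000 -0.1304 -0.3043]
  T[2,:] = [+0.3303 -0.3119 +0.0000 -0.3028]
  T[3,:] = [-0.6296 +0.1852 -0.1296 +0.0000]
|roots of det(T-λI)|: 0.8361, 0.5604, 0.5604, 0.0062.
ρ(T) = max|λ| = 0.8361; 0.8361 < 1 ⇒ converges.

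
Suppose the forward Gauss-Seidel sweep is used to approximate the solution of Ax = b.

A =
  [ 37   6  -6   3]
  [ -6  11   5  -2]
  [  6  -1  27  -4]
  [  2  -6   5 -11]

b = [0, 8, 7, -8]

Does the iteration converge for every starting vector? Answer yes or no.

yes

Diagonal D = diag(37, 11, 27, -11); L, U strict lower/upper.
Gauss-Seidel: T = -(D+L)⁻¹U, row 0 first, T[0,1] = -(6)/(37) = -0.1622; later rows by forward substitution.
  T[0,:] = [+0.0000, -0.1622, +0.1622, -0.0811]
  T[1,:] = [+0.0000, -0.0885, -0.3661, +0.1376]
  T[2,:] = [+0.0000, +0.0328, -0.0496, +0.1713]
  T[3,:] = [+0.0000, +0.0337, +0.2066, -0.0119]
|roots of det(T-λI)|: 0.2097, 0.1316, 0.0719, 0.0000.
spectral radius ρ = 0.2097; 0.2097 < 1, so it converges for any x₀.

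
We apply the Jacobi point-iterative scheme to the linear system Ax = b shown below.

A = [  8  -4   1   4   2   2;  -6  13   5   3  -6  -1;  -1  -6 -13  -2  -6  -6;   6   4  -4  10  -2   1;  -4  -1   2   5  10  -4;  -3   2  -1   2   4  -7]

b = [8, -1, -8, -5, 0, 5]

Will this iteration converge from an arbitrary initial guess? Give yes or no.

Let D = diag(8, 13, -13, 10, 10, -7); L, U the strict triangles.
Jacobi T = -D⁻¹(L+U): T[5,0] = -(-3)/(-7) = -0.4286; T[5,5] = 0.
  T[0,:] = [+0.0000 +0.5000 -0.1250 -0.5000 -0.2500 -0.2500]
  T[1,:] = [+0.4615 +0.0000 -0.3846 -0.2308 +0.4615 +0.0769]
  T[2,:] = [-0.0769 -0.4615 +0.0000 -0.1538 -0.4615 -0.4615]
  T[3,:] = [-0.6000 -0.4000 +0.4000 +0.0000 +0.2000 -0.1000]
  T[4,:] = [+0.4000 +0.1000 -0.2000 -0.5000 +0.0000 +0.4000]
  T[5,:] = [-0.4286 +0.2857 -0.1429 +0.2857 +0.5714 +0.0000]
|λ(T)| sorted: 1.1850, 0.5469, 0.5469, 0.5262, 0.4931, 0.4931.
spectral radius ρ = 1.1850; 1.1850 > 1, so it fails to converge.

no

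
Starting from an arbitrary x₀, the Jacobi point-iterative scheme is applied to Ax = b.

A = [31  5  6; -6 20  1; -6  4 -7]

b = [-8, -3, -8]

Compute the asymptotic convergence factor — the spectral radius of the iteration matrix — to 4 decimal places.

Split A = D + L + U, D = diag(31, 20, -7).
Jacobi T = -D⁻¹(L+U): T[0,2] = -(6)/(31) = -0.1935; T[0,0] = 0.
  T[0,:] = [+0.0000 -0.1613 -0.1935]
  T[1,:] = [+0.3000 +0.0000 -0.0500]
  T[2,:] = [-0.8571 +0.5714 +0.0000]
|λ(T)| sorted: 0.4275, 0.3063, 0.3063.
ρ(T) = max|λ| = 0.4275; 0.4275 < 1, so it converges for any x₀.

0.4275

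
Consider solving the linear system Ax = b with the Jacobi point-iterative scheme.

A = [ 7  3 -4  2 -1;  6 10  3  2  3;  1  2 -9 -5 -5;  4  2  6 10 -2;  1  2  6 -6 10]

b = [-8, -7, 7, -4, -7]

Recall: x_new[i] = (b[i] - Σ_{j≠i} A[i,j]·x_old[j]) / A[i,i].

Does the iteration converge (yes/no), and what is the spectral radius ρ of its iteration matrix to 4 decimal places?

A = D + L + U where D = diag(7, 10, -9, 10, 10).
Jacobi T = -D⁻¹(L+U): T[0,1] = -(3)/(7) = -0.4286; T[0,0] = 0.
  T[0,:] = [+0.0000 -0.4286 +0.5714 -0.2857 +0.1429]
  T[1,:] = [-0.6000 +0.0000 -0.3000 -0.2000 -0.3000]
  T[2,:] = [+0.1111 +0.2222 +0.0000 -0.5556 -0.5556]
  T[3,:] = [-0.4000 -0.2000 -0.6000 +0.0000 +0.2000]
  T[4,:] = [-0.1000 -0.2000 -0.6000 +0.6000 +0.0000]
moduli |λ_i(T)| = 1.1301, 0.7175, 0.5705, 0.4981, 0.3402.
ρ = 1.1301; 1.1301 > 1 ⇒ diverges.

no, ρ = 1.1301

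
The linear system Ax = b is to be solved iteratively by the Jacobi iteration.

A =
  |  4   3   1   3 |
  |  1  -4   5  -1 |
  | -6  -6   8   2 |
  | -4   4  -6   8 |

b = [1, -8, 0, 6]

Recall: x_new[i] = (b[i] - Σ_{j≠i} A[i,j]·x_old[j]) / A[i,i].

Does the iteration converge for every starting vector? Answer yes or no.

Write A = D+L+U with D = diag(4, -4, 8, 8).
Jacobi T = -D⁻¹(L+U): T[3,0] = -(-4)/(8) = +0.5000; T[3,3] = 0.
  T[0,:] = [+0.0000, -0.7500, -0.2500, -0.7500]
  T[1,:] = [+0.2500, +0.0000, +1.2500, -0.2500]
  T[2,:] = [+0.7500, +0.7500, +0.0000, -0.2500]
  T[3,:] = [+0.5000, -0.5000, +0.7500, +0.0000]
|λ(T)| sorted: 1.2097, 0.9902, 0.9902, 0.6949.
ρ = 1.2097; 1.2097 > 1 ⇒ diverges.

no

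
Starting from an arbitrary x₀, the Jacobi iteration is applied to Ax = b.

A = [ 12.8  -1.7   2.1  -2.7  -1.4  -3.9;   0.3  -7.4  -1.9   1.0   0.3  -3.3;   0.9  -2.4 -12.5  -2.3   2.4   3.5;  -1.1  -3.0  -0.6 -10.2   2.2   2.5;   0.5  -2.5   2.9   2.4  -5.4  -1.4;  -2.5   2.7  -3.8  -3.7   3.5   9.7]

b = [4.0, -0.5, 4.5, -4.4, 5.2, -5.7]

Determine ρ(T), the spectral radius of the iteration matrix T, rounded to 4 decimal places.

0.9434

Split A = D + L + U, D = diag(12.8, -7.4, -12.5, -10.2, -5.4, 9.7).
Jacobi T = -D⁻¹(L+U): T[1,0] = -(0.3)/(-7.4) = +0.0405; T[1,1] = 0.
  T[0,:] = [+0.0000, +0.1328, -0.1641, +0.2109, +0.1094, +0.3047]
  T[1,:] = [+0.0405, +0.0000, -0.2568, +0.1351, +0.0405, -0.4459]
  T[2,:] = [+0.0720, -0.1920, +0.0000, -0.1840, +0.1920, +0.2800]
  T[3,:] = [-0.1078, -0.2941, -0.0588, +0.0000, +0.2157, +0.2451]
  T[4,:] = [+0.0926, -0.4630, +0.5370, +0.4444, +0.0000, -0.2593]
  T[5,:] = [+0.2577, -0.2784, +0.3918, +0.3814, -0.3608, +0.0000]
|λ(T)| sorted: 0.9434, 0.5784, 0.3636, 0.2939, 0.2902, 0.2902.
ρ(T) = max|λ| = 0.9434; 0.9434 < 1, so it converges for any x₀.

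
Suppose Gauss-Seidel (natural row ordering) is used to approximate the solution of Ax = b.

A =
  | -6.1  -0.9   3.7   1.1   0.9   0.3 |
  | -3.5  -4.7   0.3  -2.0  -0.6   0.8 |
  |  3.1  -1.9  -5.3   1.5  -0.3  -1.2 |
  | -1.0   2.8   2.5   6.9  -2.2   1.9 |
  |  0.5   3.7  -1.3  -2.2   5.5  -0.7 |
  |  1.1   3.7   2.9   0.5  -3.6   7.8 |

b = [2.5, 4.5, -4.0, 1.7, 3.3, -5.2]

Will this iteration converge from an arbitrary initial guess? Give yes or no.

Let D = diag(-6.1, -4.7, -5.3, 6.9, 5.5, 7.8); L, U the strict triangles.
T_GS = -(D+L)⁻¹U: row 0 first, T[0,4] = -(0.9)/(-6.1) = +0.1475; later rows by forward substitution.
  T[0,:] = [+0.0000  -0.1475  +0.6066  +0.1803  +0.1475  +0.0492]
  T[1,:] = [+0.0000  +0.1099  -0.3879  -0.5598  -0.2375  +0.1336]
  T[2,:] = [+0.0000  -0.1257  +0.4938  +0.5892  +0.1148  -0.2455]
  T[3,:] = [+0.0000  -0.0204  +0.0664  +0.0398  +0.3950  -0.2335]
  T[4,:] = [+0.0000  -0.0984  +0.3491  +0.5154  +0.3315  -0.1185]
  T[5,:] = [+0.0000  -0.0287  +0.0717  +0.2564  +0.1769  -0.0187]
moduli |λ_i(T)| = 0.9207, 0.2289, 0.1464, 0.1464, 0.0034, 0.0000.
spectral radius ρ = 0.9207; 0.9207 < 1 ⇒ converges.

yes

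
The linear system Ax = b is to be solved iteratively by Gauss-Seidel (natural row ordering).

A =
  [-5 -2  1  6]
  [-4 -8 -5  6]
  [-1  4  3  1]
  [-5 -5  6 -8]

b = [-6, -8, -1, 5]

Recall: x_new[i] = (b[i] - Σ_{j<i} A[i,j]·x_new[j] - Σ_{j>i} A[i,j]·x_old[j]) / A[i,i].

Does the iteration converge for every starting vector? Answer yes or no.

A = D + L + U where D = diag(-5, -8, 3, -8).
GS T = -(D+L)⁻¹U: row 0 first, T[0,3] = -(6)/(-5) = +1.2000; later rows by forward substitution.
  T[0,:] = [+0.0000 -0.4000 +0.2000 +1.2000]
  T[1,:] = [+0.0000 +0.2000 -0.7250 +0.1500]
  T[2,:] = [+0.0000 -0.4000 +1.0333 -0.1333]
  T[3,:] = [+0.0000 -0.1750 +1.1031 -0.9437]
|eigenvalues of T|: 1.2115, 0.8727, 0.0493, 0.0000.
spectral radius ρ = 1.2115; 1.2115 > 1: divergent.

no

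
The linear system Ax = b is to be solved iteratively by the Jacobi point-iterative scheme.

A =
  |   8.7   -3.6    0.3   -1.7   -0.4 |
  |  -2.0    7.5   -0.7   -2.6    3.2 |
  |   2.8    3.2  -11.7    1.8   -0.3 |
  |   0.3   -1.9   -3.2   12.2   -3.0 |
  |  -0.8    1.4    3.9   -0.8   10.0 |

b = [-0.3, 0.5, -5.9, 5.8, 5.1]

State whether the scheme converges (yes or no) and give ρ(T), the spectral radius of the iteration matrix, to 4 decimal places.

yes, ρ = 0.6235

Diagonal D = diag(8.7, 7.5, -11.7, 12.2, 10); L, U strict lower/upper.
T_J = -D⁻¹(L+U): T[4,2] = -(3.9)/(10) = -0.3900; T[4,4] = 0.
  T[0,:] = [+0.0000, +0.4138, -0.0345, +0.1954, +0.0460]
  T[1,:] = [+0.2667, +0.0000, +0.0933, +0.3467, -0.4267]
  T[2,:] = [+0.2393, +0.2735, +0.0000, +0.1538, -0.0256]
  T[3,:] = [-0.0246, +0.1557, +0.2623, +0.0000, +0.2459]
  T[4,:] = [+0.0800, -0.1400, -0.3900, +0.0800, +0.0000]
moduli |λ_i(T)| = 0.6235, 0.5194, 0.2635, 0.2635, 0.1663.
ρ(T) = max|λ| = 0.6235; 0.6235 < 1 ⇒ converges.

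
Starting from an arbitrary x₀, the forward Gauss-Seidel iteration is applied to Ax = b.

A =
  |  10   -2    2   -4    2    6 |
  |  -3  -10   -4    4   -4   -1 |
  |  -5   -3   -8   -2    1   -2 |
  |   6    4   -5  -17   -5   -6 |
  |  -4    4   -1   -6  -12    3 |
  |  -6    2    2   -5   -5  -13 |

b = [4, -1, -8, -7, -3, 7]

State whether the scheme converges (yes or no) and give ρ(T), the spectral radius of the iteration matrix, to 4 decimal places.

no, ρ = 1.3339

Write A = D+L+U with D = diag(10, -10, -8, -17, -12, -13).
Gauss-Seidel: T = -(D+L)⁻¹U, row 0 first, T[0,5] = -(6)/(10) = -0.6000; later rows by forward substitution.
  T[0,:] = [+0.0000, +0.2000, -0.2000, +0.4000, -0.2000, -0.6000]
  T[1,:] = [+0.0000, -0.0600, -0.3400, +0.2800, -0.3400, +0.0800]
  T[2,:] = [+0.0000, -0.1025, +0.2525, -0.6050, +0.3775, +0.0950]
  T[3,:] = [+0.0000, +0.0866, -0.2249, +0.3850, -0.5557, -0.5738]
  T[4,:] = [+0.0000, -0.1214, +0.0447, -0.1821, +0.1997, +0.7557]
  T[5,:] = [+0.0000, -0.1039, +0.1481, -0.3127, +0.2350, +0.2339]
eigenvalue magnitudes: 1.3339, 0.1834, 0.1834, 0.1230, 0.1230, 0.0000.
ρ = 1.3339; 1.3339 > 1 ⇒ diverges.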